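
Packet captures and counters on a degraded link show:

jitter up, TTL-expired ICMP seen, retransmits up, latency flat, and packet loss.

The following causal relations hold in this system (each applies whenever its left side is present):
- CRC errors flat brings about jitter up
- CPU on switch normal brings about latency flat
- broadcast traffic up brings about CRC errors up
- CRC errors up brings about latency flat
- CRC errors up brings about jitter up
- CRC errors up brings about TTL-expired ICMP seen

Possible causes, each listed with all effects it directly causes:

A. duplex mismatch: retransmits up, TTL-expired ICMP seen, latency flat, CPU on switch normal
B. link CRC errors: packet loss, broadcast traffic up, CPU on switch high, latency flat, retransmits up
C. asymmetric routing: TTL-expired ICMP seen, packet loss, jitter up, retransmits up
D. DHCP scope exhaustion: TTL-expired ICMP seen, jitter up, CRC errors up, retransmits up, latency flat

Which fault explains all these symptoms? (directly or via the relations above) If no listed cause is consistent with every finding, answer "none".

Checking each candidate against the observations:
(A) duplex mismatch — does not account for jitter up, packet loss
(B) link CRC errors — accounts for every observation (jitter up through broadcast traffic up → CRC errors up → jitter up)
(C) asymmetric routing — jitter up ✓; TTL-expired ICMP seen ✓; retransmits up ✓; latency flat ✗; packet loss ✓
(D) DHCP scope exhaustion — jitter up ✓; TTL-expired ICMP seen ✓; retransmits up ✓; latency flat ✓; packet loss ✗
Only (B) is consistent with every observation.

B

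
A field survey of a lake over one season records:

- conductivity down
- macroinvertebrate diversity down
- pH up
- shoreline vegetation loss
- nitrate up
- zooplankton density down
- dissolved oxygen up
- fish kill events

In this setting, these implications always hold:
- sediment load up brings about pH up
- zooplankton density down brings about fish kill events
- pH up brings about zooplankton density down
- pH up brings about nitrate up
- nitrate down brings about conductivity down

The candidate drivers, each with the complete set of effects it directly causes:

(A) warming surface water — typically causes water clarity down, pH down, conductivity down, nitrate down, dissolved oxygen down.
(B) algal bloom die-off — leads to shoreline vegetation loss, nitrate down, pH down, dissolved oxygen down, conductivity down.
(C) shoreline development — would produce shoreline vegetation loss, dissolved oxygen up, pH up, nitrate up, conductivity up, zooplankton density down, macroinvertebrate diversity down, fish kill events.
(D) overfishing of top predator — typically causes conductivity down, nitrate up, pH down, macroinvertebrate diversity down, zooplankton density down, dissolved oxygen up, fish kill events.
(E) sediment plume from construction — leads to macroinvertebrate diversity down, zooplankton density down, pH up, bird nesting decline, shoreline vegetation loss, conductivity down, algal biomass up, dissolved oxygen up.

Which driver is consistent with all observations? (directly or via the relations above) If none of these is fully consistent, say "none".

Testing each hypothesis:
(A) warming surface water — fails on macroinvertebrate diversity down, pH up, shoreline vegetation loss, nitrate up, zooplankton density down, dissolved oxygen up, fish kill events (predicts pH down, not pH up; predicts nitrate down, not nitrate up; predicts dissolved oxygen down, not dissolved oxygen up)
(B) algal bloom die-off — fails on macroinvertebrate diversity down, pH up, nitrate up, zooplankton density down, dissolved oxygen up, fish kill events (predicts pH down, not pH up; predicts nitrate down, not nitrate up; predicts dissolved oxygen down, not dissolved oxygen up)
(C) shoreline development — fails on conductivity down (predicts conductivity up, not conductivity down)
(D) overfishing of top predator — fails on pH up, shoreline vegetation loss (predicts pH down, not pH up)
(E) sediment plume from construction — accounts for every observation (nitrate up by pH up → nitrate up)
(E) is the only candidate with no mismatches.

E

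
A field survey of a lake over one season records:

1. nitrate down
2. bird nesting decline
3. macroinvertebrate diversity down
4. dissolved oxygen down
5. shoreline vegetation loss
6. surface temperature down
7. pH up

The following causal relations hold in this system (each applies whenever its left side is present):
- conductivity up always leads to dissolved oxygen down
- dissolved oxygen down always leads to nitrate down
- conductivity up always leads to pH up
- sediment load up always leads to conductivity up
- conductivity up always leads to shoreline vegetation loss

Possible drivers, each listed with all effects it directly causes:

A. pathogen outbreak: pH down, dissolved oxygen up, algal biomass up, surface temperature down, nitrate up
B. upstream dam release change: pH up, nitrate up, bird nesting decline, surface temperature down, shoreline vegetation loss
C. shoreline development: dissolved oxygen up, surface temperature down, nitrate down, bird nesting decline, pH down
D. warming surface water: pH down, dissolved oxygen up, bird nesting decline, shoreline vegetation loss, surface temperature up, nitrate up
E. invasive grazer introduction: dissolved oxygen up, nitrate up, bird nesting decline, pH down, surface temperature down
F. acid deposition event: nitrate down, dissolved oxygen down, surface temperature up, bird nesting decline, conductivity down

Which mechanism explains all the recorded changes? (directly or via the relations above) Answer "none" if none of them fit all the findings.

none

Checking each candidate against the observations:
(A) pathogen outbreak — fails on nitrate down, bird nesting decline, macroinvertebrate diversity down, dissolved oxygen down, shoreline vegetation loss, pH up (predicts nitrate up, not nitrate down; predicts dissolved oxygen up, not dissolved oxygen down; predicts pH down, not pH up)
(B) upstream dam release change — nitrate down NO; bird nesting decline yes; macroinvertebrate diversity down NO; dissolved oxygen down NO; shoreline vegetation loss yes; surface temperature down yes; pH up yes
(C) shoreline development — nitrate down yes; bird nesting decline yes; macroinvertebrate diversity down NO; dissolved oxygen down NO; shoreline vegetation loss NO; surface temperature down yes; pH up NO
(D) warming surface water — nitrate down NO; bird nesting decline yes; macroinvertebrate diversity down NO; dissolved oxygen down NO; shoreline vegetation loss yes; surface temperature down NO; pH up NO
(E) invasive grazer introduction — fails on nitrate down, macroinvertebrate diversity down, dissolved oxygen down, shoreline vegetation loss, pH up (predicts nitrate up, not nitrate down; predicts dissolved oxygen up, not dissolved oxygen down; predicts pH down, not pH up)
(F) acid deposition event — fails on macroinvertebrate diversity down, shoreline vegetation loss, surface temperature down, pH up (predicts surface temperature up, not surface temperature down)
No candidate is consistent with all observations.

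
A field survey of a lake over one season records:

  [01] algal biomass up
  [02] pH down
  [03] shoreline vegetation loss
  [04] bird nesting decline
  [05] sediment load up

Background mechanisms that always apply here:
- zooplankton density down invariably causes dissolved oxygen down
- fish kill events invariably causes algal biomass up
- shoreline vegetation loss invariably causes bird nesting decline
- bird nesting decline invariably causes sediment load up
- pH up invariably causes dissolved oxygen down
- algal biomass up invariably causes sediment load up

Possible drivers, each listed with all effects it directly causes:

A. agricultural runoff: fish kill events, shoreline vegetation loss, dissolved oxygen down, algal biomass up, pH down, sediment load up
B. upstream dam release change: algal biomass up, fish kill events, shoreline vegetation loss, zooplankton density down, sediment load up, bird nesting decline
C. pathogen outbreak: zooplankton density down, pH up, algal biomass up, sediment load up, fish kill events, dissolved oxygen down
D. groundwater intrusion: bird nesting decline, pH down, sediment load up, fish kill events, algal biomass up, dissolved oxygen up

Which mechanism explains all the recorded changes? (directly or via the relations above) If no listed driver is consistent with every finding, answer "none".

Checking each candidate against the observations:
(A) agricultural runoff — algal biomass up match; pH down match; shoreline vegetation loss match; bird nesting decline match (by shoreline vegetation loss → bird nesting decline); sediment load up match
(B) upstream dam release change — does not account for pH down
(C) pathogen outbreak — algal biomass up match; pH down miss; shoreline vegetation loss miss; bird nesting decline miss; sediment load up match
(D) groundwater intrusion — algal biomass up match; pH down match; shoreline vegetation loss miss; bird nesting decline match; sediment load up match
Only (A) is consistent with every observation.

A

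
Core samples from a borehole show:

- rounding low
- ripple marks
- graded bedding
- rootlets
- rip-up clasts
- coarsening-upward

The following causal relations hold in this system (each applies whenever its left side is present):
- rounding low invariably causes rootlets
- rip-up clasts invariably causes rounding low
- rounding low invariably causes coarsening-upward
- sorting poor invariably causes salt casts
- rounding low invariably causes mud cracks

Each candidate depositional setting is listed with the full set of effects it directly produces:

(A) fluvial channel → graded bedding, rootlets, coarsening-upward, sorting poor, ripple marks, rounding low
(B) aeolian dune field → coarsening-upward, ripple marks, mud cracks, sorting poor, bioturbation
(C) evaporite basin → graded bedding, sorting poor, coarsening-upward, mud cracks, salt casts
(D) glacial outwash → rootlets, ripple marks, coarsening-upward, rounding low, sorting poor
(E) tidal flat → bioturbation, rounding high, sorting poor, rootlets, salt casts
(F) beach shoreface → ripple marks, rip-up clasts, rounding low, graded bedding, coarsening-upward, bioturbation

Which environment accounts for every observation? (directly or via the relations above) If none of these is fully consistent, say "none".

Testing each hypothesis:
(A) fluvial channel — does not account for rip-up clasts
(B) aeolian dune field — rounding low NO; ripple marks yes; graded bedding NO; rootlets NO; rip-up clasts NO; coarsening-upward yes
(C) evaporite basin — does not account for rounding low, ripple marks, rootlets, rip-up clasts
(D) glacial outwash — does not account for graded bedding, rip-up clasts
(E) tidal flat — rounding low NO; ripple marks NO; graded bedding NO; rootlets yes; rip-up clasts NO; coarsening-upward NO
(F) beach shoreface — accounts for every observation (rootlets through rounding low → rootlets)
(F) alone accounts for all the evidence.

F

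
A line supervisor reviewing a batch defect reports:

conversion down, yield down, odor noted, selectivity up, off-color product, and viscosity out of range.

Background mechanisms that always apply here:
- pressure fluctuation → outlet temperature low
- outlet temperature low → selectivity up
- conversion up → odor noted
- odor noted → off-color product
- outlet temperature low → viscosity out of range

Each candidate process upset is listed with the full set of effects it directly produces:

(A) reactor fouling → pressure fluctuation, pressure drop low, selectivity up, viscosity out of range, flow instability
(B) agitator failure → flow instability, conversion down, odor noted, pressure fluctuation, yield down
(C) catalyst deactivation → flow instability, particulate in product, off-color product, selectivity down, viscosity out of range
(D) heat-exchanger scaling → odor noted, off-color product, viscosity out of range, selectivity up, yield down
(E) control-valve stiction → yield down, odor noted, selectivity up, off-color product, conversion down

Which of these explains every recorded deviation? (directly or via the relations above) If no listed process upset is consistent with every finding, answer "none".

Checking each candidate against the observations:
(A) reactor fouling — conversion down miss; yield down miss; odor noted miss; selectivity up match; off-color product miss; viscosity out of range match
(B) agitator failure — conversion down match; yield down match; odor noted match; selectivity up match (via pressure fluctuation → outlet temperature low → selectivity up); off-color product match (via odor noted → off-color product); viscosity out of range match (via pressure fluctuation → outlet temperature low → viscosity out of range)
(C) catalyst deactivation — fails on conversion down, yield down, odor noted, selectivity up (predicts selectivity down, not selectivity up)
(D) heat-exchanger scaling — does not account for conversion down
(E) control-valve stiction — does not account for viscosity out of range
Only (B) is consistent with every observation.

B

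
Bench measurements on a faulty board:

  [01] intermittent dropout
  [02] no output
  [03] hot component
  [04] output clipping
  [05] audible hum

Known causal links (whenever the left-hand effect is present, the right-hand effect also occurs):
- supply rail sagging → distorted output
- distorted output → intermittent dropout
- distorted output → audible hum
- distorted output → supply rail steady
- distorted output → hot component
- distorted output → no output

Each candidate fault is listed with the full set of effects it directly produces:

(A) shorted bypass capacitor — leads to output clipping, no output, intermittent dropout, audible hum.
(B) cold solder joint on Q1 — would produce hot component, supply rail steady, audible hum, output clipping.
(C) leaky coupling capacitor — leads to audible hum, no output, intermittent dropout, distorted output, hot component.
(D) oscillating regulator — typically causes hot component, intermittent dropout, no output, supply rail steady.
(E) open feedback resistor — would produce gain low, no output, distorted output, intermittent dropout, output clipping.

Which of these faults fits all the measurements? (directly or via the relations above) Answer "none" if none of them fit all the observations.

E

Testing each hypothesis:
(A) shorted bypass capacitor — does not account for hot component
(B) cold solder joint on Q1 — intermittent dropout -; no output -; hot component +; output clipping +; audible hum +
(C) leaky coupling capacitor — does not account for output clipping
(D) oscillating regulator — does not account for output clipping, audible hum
(E) open feedback resistor — intermittent dropout +; no output +; hot component + (through distorted output → hot component); output clipping +; audible hum + (through distorted output → audible hum)
Only (E) is consistent with every observation.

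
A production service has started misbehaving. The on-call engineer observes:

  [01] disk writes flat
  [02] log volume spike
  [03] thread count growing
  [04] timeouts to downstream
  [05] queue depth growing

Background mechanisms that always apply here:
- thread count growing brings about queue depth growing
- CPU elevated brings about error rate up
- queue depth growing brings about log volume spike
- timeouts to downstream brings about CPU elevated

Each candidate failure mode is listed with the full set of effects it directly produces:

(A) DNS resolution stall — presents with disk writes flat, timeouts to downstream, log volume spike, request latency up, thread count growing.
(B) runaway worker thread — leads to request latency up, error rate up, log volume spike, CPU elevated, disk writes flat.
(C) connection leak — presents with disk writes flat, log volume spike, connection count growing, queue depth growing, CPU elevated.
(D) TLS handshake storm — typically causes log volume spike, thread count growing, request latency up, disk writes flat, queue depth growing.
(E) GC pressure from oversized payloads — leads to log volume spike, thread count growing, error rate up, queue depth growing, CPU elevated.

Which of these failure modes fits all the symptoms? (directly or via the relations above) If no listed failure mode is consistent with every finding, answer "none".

A

Per-candidate check:
(A) DNS resolution stall — disk writes flat ✓; log volume spike ✓; thread count growing ✓; timeouts to downstream ✓; queue depth growing ✓ (by thread count growing → queue depth growing)
(B) runaway worker thread — does not account for thread count growing, timeouts to downstream, queue depth growing
(C) connection leak — disk writes flat ✓; log volume spike ✓; thread count growing ✗; timeouts to downstream ✗; queue depth growing ✓
(D) TLS handshake storm — disk writes flat ✓; log volume spike ✓; thread count growing ✓; timeouts to downstream ✗; queue depth growing ✓
(E) GC pressure from oversized payloads — does not account for disk writes flat, timeouts to downstream
(A) is the only candidate with no mismatches.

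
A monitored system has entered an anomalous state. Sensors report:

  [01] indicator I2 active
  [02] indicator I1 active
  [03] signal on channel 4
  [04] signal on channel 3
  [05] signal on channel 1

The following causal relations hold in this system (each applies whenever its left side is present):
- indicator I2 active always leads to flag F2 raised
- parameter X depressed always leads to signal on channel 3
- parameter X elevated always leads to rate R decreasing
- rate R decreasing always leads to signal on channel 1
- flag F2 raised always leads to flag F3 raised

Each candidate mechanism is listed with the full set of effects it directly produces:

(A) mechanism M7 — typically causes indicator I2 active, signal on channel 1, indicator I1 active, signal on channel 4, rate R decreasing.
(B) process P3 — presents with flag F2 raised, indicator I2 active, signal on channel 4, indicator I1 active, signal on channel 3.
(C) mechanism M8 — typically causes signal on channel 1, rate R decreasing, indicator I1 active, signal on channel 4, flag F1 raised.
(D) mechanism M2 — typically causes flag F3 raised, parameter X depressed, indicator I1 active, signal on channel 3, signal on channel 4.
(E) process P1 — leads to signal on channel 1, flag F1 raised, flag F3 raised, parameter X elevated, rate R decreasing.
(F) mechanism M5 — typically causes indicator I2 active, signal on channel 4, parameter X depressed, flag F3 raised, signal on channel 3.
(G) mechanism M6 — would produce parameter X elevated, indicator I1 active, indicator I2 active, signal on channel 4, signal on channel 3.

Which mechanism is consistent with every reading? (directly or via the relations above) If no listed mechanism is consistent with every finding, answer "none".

G

Testing each hypothesis:
(A) mechanism M7 — indicator I2 active ✓; indicator I1 active ✓; signal on channel 4 ✓; signal on channel 3 ✗; signal on channel 1 ✓
(B) process P3 — indicator I2 active ✓; indicator I1 active ✓; signal on channel 4 ✓; signal on channel 3 ✓; signal on channel 1 ✗
(C) mechanism M8 — indicator I2 active ✗; indicator I1 active ✓; signal on channel 4 ✓; signal on channel 3 ✗; signal on channel 1 ✓
(D) mechanism M2 — indicator I2 active ✗; indicator I1 active ✓; signal on channel 4 ✓; signal on channel 3 ✓; signal on channel 1 ✗
(E) process P1 — indicator I2 active ✗; indicator I1 active ✗; signal on channel 4 ✗; signal on channel 3 ✗; signal on channel 1 ✓
(F) mechanism M5 — indicator I2 active ✓; indicator I1 active ✗; signal on channel 4 ✓; signal on channel 3 ✓; signal on channel 1 ✗
(G) mechanism M6 — indicator I2 active ✓; indicator I1 active ✓; signal on channel 4 ✓; signal on channel 3 ✓; signal on channel 1 ✓ (through parameter X elevated → rate R decreasing → signal on channel 1)
(G) alone accounts for all the evidence.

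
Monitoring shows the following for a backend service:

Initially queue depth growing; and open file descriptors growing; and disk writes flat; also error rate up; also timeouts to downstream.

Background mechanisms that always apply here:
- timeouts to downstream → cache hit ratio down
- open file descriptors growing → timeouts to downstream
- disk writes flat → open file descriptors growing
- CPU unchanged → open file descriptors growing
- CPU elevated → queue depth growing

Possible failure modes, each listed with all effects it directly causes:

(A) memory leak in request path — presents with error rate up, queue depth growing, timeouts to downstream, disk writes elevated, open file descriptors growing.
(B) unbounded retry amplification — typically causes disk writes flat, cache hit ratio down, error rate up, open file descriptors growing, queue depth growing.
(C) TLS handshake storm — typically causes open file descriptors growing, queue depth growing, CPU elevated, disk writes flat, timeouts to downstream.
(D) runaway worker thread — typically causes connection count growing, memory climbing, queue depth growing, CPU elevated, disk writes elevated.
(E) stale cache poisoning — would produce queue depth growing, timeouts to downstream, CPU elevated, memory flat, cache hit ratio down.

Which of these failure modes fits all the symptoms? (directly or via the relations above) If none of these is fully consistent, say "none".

Per-candidate check:
(A) memory leak in request path — fails on disk writes flat (predicts disk writes elevated, not disk writes flat)
(B) unbounded retry amplification — accounts for every observation (timeouts to downstream through open file descriptors growing → timeouts to downstream)
(C) TLS handshake storm — queue depth growing match; open file descriptors growing match; disk writes flat match; error rate up miss; timeouts to downstream match
(D) runaway worker thread — fails on open file descriptors growing, disk writes flat, error rate up, timeouts to downstream (predicts disk writes elevated, not disk writes flat)
(E) stale cache poisoning — queue depth growing match; open file descriptors growing miss; disk writes flat miss; error rate up miss; timeouts to downstream match
(B) is the only candidate with no mismatches.

B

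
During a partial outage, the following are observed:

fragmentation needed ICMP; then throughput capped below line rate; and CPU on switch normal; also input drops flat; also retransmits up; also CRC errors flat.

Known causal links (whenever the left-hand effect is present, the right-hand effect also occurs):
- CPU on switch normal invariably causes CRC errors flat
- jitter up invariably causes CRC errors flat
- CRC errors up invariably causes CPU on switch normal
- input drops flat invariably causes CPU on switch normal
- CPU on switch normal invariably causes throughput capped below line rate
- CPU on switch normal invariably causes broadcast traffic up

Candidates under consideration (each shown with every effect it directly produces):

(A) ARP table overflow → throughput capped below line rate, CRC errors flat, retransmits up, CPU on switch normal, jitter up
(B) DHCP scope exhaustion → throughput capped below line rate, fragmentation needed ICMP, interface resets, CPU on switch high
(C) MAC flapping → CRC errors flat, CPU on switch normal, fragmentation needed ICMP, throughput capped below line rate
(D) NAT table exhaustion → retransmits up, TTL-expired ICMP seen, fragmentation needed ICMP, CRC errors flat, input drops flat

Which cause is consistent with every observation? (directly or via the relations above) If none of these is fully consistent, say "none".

Testing each hypothesis:
(A) ARP table overflow — does not account for fragmentation needed ICMP, input drops flat
(B) DHCP scope exhaustion — fails on CPU on switch normal, input drops flat, retransmits up, CRC errors flat (predicts CPU on switch high, not CPU on switch normal)
(C) MAC flapping — does not account for input drops flat, retransmits up
(D) NAT table exhaustion — fragmentation needed ICMP match; throughput capped below line rate match (through input drops flat → CPU on switch normal → throughput capped below line rate); CPU on switch normal match (through input drops flat → CPU on switch normal); input drops flat match; retransmits up match; CRC errors flat match
Only (D) is consistent with every observation.

D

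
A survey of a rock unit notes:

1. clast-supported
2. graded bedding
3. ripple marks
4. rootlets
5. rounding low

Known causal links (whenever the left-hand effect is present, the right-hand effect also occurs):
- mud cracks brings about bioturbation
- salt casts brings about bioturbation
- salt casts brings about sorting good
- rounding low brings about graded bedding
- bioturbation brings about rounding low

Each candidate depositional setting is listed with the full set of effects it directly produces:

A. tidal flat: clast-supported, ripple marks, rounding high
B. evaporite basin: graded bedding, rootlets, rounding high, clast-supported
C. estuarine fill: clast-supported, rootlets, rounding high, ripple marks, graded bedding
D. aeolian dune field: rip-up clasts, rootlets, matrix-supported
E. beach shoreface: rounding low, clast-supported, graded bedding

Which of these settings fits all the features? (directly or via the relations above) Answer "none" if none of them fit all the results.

For each candidate, compare predicted effects to what was observed:
(A) tidal flat — fails on graded bedding, rootlets, rounding low (predicts rounding high, not rounding low)
(B) evaporite basin — fails on ripple marks, rounding low (predicts rounding high, not rounding low)
(C) estuarine fill — clast-supported ✓; graded bedding ✓; ripple marks ✓; rootlets ✓; rounding low ✗
(D) aeolian dune field — fails on clast-supported, graded bedding, ripple marks, rounding low (predicts matrix-supported, not clast-supported)
(E) beach shoreface — does not account for ripple marks, rootlets
None of the listed candidates fits everything.

none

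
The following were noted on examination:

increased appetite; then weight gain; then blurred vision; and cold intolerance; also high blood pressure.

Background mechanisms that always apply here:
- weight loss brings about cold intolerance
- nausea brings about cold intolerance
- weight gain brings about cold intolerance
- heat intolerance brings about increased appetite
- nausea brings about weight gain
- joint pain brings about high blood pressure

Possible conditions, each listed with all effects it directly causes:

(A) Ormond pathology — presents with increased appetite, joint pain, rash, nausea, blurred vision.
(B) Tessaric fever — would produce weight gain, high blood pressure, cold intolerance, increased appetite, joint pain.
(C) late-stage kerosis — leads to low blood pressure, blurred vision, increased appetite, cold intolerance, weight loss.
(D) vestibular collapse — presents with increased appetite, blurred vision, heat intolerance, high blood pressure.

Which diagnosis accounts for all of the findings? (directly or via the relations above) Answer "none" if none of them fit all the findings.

A

Checking each candidate against the observations:
(A) Ormond pathology — increased appetite match; weight gain match (by nausea → weight gain); blurred vision match; cold intolerance match (by nausea → cold intolerance); high blood pressure match (by joint pain → high blood pressure)
(B) Tessaric fever — increased appetite match; weight gain match; blurred vision miss; cold intolerance match; high blood pressure match
(C) late-stage kerosis — fails on weight gain, high blood pressure (predicts weight loss, not weight gain; predicts low blood pressure, not high blood pressure)
(D) vestibular collapse — increased appetite match; weight gain miss; blurred vision match; cold intolerance miss; high blood pressure match
Only (A) is consistent with every observation.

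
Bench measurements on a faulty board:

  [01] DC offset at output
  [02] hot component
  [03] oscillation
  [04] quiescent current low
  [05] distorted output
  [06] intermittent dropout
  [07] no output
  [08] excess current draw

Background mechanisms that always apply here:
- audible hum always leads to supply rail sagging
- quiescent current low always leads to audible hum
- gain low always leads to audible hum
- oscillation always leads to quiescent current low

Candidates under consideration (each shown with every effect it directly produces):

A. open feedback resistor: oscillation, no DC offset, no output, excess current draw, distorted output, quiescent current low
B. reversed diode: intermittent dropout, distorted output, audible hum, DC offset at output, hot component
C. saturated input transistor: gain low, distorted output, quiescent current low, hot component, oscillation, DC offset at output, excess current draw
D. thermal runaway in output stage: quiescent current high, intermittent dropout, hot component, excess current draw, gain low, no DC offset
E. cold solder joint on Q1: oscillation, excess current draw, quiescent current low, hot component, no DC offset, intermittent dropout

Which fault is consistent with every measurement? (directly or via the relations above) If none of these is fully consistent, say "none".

none

Checking each candidate against the observations:
(A) open feedback resistor — fails on DC offset at output, hot component, intermittent dropout (predicts no DC offset, not DC offset at output)
(B) reversed diode — does not account for oscillation, quiescent current low, no output, excess current draw
(C) saturated input transistor — DC offset at output yes; hot component yes; oscillation yes; quiescent current low yes; distorted output yes; intermittent dropout NO; no output NO; excess current draw yes
(D) thermal runaway in output stage — DC offset at output NO; hot component yes; oscillation NO; quiescent current low NO; distorted output NO; intermittent dropout yes; no output NO; excess current draw yes
(E) cold solder joint on Q1 — fails on DC offset at output, distorted output, no output (predicts no DC offset, not DC offset at output)
No candidate is consistent with all observations.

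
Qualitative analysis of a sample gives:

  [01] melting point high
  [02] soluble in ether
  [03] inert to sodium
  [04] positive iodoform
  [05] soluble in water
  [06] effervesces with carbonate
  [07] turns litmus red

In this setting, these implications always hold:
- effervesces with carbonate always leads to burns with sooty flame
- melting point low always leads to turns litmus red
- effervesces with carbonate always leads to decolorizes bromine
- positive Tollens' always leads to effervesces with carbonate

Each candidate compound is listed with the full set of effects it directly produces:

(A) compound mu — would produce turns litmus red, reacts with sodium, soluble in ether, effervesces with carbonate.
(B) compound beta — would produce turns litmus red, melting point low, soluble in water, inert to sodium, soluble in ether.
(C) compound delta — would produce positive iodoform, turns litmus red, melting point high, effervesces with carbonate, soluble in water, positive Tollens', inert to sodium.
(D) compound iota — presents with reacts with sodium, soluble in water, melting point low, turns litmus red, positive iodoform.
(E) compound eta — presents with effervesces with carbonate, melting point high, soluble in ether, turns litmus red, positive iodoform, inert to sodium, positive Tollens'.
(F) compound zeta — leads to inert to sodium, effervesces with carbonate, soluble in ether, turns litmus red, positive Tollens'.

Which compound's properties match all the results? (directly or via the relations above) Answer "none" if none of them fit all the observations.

For each candidate, compare predicted effects to what was observed:
(A) compound mu — melting point high NO; soluble in ether yes; inert to sodium NO; positive iodoform NO; soluble in water NO; effervesces with carbonate yes; turns litmus red yes
(B) compound beta — fails on melting point high, positive iodoform, effervesces with carbonate (predicts melting point low, not melting point high)
(C) compound delta — does not account for soluble in ether
(D) compound iota — fails on melting point high, soluble in ether, inert to sodium, effervesces with carbonate (predicts melting point low, not melting point high; predicts reacts with sodium, not inert to sodium)
(E) compound eta — melting point high yes; soluble in ether yes; inert to sodium yes; positive iodoform yes; soluble in water NO; effervesces with carbonate yes; turns litmus red yes
(F) compound zeta — melting point high NO; soluble in ether yes; inert to sodium yes; positive iodoform NO; soluble in water NO; effervesces with carbonate yes; turns litmus red yes
Every candidate fails on at least one observation.

none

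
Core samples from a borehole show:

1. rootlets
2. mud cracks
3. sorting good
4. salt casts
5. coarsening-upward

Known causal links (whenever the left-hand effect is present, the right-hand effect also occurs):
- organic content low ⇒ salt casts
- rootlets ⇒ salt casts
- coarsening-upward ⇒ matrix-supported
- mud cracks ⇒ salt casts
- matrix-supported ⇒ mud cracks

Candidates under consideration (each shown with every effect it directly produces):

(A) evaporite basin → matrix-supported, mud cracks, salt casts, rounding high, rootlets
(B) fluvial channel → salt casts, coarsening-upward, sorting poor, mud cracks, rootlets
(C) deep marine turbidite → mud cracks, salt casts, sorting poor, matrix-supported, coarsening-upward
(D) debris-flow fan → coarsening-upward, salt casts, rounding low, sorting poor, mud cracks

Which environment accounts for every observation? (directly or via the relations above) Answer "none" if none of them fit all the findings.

Testing each hypothesis:
(A) evaporite basin — does not account for sorting good, coarsening-upward
(B) fluvial channel — rootlets +; mud cracks +; sorting good -; salt casts +; coarsening-upward +
(C) deep marine turbidite — rootlets -; mud cracks +; sorting good -; salt casts +; coarsening-upward +
(D) debris-flow fan — rootlets -; mud cracks +; sorting good -; salt casts +; coarsening-upward +
None of the listed candidates fits everything.

none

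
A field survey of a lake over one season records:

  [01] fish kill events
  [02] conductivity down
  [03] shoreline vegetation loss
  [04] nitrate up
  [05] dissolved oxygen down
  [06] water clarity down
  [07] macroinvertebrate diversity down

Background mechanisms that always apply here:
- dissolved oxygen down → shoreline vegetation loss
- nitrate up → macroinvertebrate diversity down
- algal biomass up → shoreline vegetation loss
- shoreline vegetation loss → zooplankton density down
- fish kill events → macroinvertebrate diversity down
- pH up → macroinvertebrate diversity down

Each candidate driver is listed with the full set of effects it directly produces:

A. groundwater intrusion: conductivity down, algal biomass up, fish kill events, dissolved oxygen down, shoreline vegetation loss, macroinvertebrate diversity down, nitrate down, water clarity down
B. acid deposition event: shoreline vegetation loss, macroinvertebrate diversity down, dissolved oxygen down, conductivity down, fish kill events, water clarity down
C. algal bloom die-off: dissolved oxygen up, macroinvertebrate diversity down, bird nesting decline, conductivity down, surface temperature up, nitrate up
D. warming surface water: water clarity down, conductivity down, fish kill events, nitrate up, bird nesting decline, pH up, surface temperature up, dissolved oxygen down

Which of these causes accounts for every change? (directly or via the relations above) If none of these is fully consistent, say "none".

D

Per-candidate check:
(A) groundwater intrusion — fish kill events +; conductivity down +; shoreline vegetation loss +; nitrate up -; dissolved oxygen down +; water clarity down +; macroinvertebrate diversity down +
(B) acid deposition event — fish kill events +; conductivity down +; shoreline vegetation loss +; nitrate up -; dissolved oxygen down +; water clarity down +; macroinvertebrate diversity down +
(C) algal bloom die-off — fish kill events -; conductivity down +; shoreline vegetation loss -; nitrate up +; dissolved oxygen down -; water clarity down -; macroinvertebrate diversity down +
(D) warming surface water — accounts for every observation (shoreline vegetation loss through dissolved oxygen down → shoreline vegetation loss)
(D) alone accounts for all the evidence.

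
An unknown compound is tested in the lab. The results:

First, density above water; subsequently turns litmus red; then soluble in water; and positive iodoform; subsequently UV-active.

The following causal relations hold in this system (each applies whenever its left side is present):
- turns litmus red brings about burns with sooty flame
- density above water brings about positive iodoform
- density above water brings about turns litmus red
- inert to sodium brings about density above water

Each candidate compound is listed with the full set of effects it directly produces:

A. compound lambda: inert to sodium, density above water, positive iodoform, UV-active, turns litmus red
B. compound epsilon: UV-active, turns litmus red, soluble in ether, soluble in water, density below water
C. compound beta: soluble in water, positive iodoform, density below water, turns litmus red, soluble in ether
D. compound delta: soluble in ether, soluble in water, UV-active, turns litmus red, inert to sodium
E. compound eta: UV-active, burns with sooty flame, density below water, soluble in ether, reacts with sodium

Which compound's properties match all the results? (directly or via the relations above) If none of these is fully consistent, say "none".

D

Checking each candidate against the observations:
(A) compound lambda — does not account for soluble in water
(B) compound epsilon — density above water NO; turns litmus red yes; soluble in water yes; positive iodoform NO; UV-active yes
(C) compound beta — density above water NO; turns litmus red yes; soluble in water yes; positive iodoform yes; UV-active NO
(D) compound delta — accounts for every observation (density above water by inert to sodium → density above water)
(E) compound eta — density above water NO; turns litmus red NO; soluble in water NO; positive iodoform NO; UV-active yes
(D) alone accounts for all the evidence.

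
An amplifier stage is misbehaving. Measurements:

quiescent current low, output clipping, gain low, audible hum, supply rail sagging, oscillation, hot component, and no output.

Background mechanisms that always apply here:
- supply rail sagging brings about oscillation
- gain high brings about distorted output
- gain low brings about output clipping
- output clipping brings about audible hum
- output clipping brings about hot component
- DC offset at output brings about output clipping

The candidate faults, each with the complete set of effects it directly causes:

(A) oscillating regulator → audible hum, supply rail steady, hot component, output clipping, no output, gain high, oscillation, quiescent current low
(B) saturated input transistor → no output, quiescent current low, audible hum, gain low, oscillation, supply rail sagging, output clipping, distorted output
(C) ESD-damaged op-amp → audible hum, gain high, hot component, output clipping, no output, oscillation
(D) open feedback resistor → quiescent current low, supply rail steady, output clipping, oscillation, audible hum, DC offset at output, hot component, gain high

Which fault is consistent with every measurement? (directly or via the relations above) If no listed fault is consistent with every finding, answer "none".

Testing each hypothesis:
(A) oscillating regulator — quiescent current low ✓; output clipping ✓; gain low ✗; audible hum ✓; supply rail sagging ✗; oscillation ✓; hot component ✓; no output ✓
(B) saturated input transistor — quiescent current low ✓; output clipping ✓; gain low ✓; audible hum ✓; supply rail sagging ✓; oscillation ✓; hot component ✓ (by output clipping → hot component); no output ✓
(C) ESD-damaged op-amp — fails on quiescent current low, gain low, supply rail sagging (predicts gain high, not gain low)
(D) open feedback resistor — fails on gain low, supply rail sagging, no output (predicts gain high, not gain low; predicts supply rail steady, not supply rail sagging)
(B) alone accounts for all the evidence.

B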